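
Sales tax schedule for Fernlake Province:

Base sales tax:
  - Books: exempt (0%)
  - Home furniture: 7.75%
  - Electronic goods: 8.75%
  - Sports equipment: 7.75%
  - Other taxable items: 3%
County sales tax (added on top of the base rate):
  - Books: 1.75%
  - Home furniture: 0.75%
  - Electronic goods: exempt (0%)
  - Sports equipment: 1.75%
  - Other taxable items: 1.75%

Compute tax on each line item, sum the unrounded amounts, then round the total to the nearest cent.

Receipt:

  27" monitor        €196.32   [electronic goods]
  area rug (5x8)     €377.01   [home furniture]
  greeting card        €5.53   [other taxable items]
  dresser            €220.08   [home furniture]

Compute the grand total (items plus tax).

27" monitor €196.32: electronic goods → 8.75% + 0% county = 8.75% → €17.178
Area rug (5x8) €377.01: home furniture → 7.75% + 0.75% county = 8.5% → €32.04585
Greeting card €5.53: other taxable items → 3% + 1.75% county = 4.75% → €0.262675
Dresser €220.08: home furniture → 7.75% + 0.75% county = 8.5% → €18.7068
Subtotal = €798.94; unrounded tax = €68.193325 → €68.19; total due = €867.13

€867.13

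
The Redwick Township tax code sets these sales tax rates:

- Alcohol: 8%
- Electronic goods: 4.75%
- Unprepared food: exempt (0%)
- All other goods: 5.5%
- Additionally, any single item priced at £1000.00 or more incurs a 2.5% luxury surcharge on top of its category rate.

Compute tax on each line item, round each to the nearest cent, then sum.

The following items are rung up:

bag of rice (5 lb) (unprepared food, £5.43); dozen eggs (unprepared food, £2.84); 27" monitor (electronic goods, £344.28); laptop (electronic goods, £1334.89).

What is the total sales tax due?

£113.13

Bag of rice (5 lb) £5.43: unprepared food → 0% → £0.00
Dozen eggs £2.84: unprepared food → 0% → £0.00
27" monitor £344.28: electronic goods → 4.75% → £16.35
Laptop £1334.89: electronic goods → 4.75% + 2.5% surcharge = 7.25% → £96.78
Total tax = £16.35 + £96.78 = £113.13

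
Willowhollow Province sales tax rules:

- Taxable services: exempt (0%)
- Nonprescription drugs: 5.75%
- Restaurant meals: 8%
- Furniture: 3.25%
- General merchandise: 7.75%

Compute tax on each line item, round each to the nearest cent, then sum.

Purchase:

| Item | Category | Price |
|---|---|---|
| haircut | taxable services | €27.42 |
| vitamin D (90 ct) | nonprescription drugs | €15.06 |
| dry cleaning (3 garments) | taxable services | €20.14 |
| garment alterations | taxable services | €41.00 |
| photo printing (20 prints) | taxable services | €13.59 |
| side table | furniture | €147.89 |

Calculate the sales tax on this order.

€5.68

Haircut €27.42: taxable services → 0% → €0.00
Vitamin D (90 ct) €15.06: nonprescription drugs → 5.75% → €0.87
Dry cleaning (3 garments) €20.14: taxable services → 0% → €0.00
Garment alterations €41.00: taxable services → 0% → €0.00
Photo printing (20 prints) €13.59: taxable services → 0% → €0.00
Side table €147.89: furniture → 3.25% → €4.81
Total tax = €0.87 + €4.81 = €5.68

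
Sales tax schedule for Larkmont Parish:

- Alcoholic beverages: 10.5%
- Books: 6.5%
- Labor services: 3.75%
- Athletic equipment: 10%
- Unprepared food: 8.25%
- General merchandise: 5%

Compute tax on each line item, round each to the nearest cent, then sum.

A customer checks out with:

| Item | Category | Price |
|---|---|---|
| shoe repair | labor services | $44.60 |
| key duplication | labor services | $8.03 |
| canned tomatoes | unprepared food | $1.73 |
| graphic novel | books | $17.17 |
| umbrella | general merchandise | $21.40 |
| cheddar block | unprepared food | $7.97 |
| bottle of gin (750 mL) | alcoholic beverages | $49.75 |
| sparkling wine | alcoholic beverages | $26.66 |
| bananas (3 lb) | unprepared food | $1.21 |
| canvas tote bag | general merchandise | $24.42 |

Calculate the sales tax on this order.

$14.30

Shoe repair $44.60: labor services → 3.75% → $1.67
Key duplication $8.03: labor services → 3.75% → $0.30
Canned tomatoes $1.73: unprepared food → 8.25% → $0.14
Graphic novel $17.17: books → 6.5% → $1.12
Umbrella $21.40: general merchandise → 5% → $1.07
Cheddar block $7.97: unprepared food → 8.25% → $0.66
Bottle of gin (750 mL) $49.75: alcoholic beverages → 10.5% → $5.22
Sparkling wine $26.66: alcoholic beverages → 10.5% → $2.80
Bananas (3 lb) $1.21: unprepared food → 8.25% → $0.10
Canvas tote bag $24.42: general merchandise → 5% → $1.22
Total tax = $1.67 + $0.30 + $0.14 + $1.12 + $1.07 + $0.66 + $5.22 + $2.80 + $0.10 + $1.22 = $14.30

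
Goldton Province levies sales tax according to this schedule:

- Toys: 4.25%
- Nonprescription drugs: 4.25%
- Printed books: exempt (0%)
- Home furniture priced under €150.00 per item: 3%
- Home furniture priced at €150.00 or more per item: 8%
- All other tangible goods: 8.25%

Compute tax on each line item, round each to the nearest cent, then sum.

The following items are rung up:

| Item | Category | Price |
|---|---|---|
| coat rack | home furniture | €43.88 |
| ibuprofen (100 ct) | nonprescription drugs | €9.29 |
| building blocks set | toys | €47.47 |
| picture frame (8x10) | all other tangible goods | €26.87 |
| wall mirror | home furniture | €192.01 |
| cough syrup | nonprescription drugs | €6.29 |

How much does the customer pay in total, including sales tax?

€347.39

Coat rack €43.88: home furniture, under €150.00 → 3% → €1.32
Ibuprofen (100 ct) €9.29: nonprescription drugs → 4.25% → €0.39
Building blocks set €47.47: toys → 4.25% → €2.02
Picture frame (8x10) €26.87: all other tangible goods → 8.25% → €2.22
Wall mirror €192.01: home furniture, €150.00 or more → 8% → €15.36
Cough syrup €6.29: nonprescription drugs → 4.25% → €0.27
Subtotal = €325.81; tax = €21.58; total due = €347.39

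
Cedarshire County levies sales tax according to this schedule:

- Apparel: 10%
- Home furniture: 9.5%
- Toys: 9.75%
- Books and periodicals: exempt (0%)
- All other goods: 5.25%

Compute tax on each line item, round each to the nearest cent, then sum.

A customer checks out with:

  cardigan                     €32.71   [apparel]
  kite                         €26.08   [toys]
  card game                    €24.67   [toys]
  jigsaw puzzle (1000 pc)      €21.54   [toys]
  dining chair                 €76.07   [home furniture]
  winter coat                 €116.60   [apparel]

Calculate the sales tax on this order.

€29.21

Cardigan €32.71: apparel → 10% → €3.27
Kite €26.08: toys → 9.75% → €2.54
Card game €24.67: toys → 9.75% → €2.41
Jigsaw puzzle (1000 pc) €21.54: toys → 9.75% → €2.10
Dining chair €76.07: home furniture → 9.5% → €7.23
Winter coat €116.60: apparel → 10% → €11.66
Total tax = €3.27 + €2.54 + €2.41 + €2.10 + €7.23 + €11.66 = €29.21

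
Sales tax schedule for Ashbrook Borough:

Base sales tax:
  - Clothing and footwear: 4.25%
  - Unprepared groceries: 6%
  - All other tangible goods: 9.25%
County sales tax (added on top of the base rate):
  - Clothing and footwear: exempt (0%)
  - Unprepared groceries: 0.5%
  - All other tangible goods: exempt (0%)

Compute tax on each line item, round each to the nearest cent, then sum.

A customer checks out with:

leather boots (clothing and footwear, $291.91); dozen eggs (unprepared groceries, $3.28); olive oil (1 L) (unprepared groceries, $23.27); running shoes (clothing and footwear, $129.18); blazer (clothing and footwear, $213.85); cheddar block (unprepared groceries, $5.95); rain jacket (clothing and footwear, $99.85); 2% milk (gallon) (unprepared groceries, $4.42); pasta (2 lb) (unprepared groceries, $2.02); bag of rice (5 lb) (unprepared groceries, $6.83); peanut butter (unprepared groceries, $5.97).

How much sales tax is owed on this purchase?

$34.59

Leather boots $291.91: clothing and footwear → 4.25% + 0% county = 4.25% → $12.41
Dozen eggs $3.28: unprepared groceries → 6% + 0.5% county = 6.5% → $0.21
Olive oil (1 L) $23.27: unprepared groceries → 6% + 0.5% county = 6.5% → $1.51
Running shoes $129.18: clothing and footwear → 4.25% + 0% county = 4.25% → $5.49
Blazer $213.85: clothing and footwear → 4.25% + 0% county = 4.25% → $9.09
Cheddar block $5.95: unprepared groceries → 6% + 0.5% county = 6.5% → $0.39
Rain jacket $99.85: clothing and footwear → 4.25% + 0% county = 4.25% → $4.24
2% milk (gallon) $4.42: unprepared groceries → 6% + 0.5% county = 6.5% → $0.29
Pasta (2 lb) $2.02: unprepared groceries → 6% + 0.5% county = 6.5% → $0.13
Bag of rice (5 lb) $6.83: unprepared groceries → 6% + 0.5% county = 6.5% → $0.44
Peanut butter $5.97: unprepared groceries → 6% + 0.5% county = 6.5% → $0.39
Total tax = $12.41 + $0.21 + $1.51 + $5.49 + $9.09 + $0.39 + $4.24 + $0.29 + $0.13 + $0.44 + $0.39 = $34.59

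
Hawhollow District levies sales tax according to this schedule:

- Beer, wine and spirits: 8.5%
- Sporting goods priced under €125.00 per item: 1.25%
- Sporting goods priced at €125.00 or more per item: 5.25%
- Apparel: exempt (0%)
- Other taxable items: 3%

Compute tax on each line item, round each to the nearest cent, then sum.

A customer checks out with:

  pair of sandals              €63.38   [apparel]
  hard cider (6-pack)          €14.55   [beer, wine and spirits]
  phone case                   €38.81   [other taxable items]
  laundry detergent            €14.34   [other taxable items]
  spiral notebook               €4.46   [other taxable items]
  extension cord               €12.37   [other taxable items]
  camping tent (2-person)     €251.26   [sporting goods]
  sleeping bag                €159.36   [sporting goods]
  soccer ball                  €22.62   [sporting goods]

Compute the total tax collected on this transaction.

€25.17

Pair of sandals €63.38: apparel → 0% → €0.00
Hard cider (6-pack) €14.55: beer, wine and spirits → 8.5% → €1.24
Phone case €38.81: other taxable items → 3% → €1.16
Laundry detergent €14.34: other taxable items → 3% → €0.43
Spiral notebook €4.46: other taxable items → 3% → €0.13
Extension cord €12.37: other taxable items → 3% → €0.37
Camping tent (2-person) €251.26: sporting goods, €125.00 or more → 5.25% → €13.19
Sleeping bag €159.36: sporting goods, €125.00 or more → 5.25% → €8.37
Soccer ball €22.62: sporting goods, under €125.00 → 1.25% → €0.28
Total tax = €1.24 + €1.16 + €0.43 + €0.13 + €0.37 + €13.19 + €8.37 + €0.28 = €25.17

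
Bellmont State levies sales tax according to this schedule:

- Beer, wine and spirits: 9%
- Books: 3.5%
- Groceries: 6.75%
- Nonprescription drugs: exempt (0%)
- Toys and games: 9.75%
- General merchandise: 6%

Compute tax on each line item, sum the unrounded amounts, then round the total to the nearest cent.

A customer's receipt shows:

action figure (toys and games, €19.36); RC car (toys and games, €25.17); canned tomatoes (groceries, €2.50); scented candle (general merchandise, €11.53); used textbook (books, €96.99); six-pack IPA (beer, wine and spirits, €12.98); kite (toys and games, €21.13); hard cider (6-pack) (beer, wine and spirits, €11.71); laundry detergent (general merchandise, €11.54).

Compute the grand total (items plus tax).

Action figure €19.36: toys and games → 9.75% → €1.8876
RC car €25.17: toys and games → 9.75% → €2.454075
Canned tomatoes €2.50: groceries → 6.75% → €0.16875
Scented candle €11.53: general merchandise → 6% → €0.6918
Used textbook €96.99: books → 3.5% → €3.39465
Six-pack IPA €12.98: beer, wine and spirits → 9% → €1.1682
Kite €21.13: toys and games → 9.75% → €2.060175
Hard cider (6-pack) €11.71: beer, wine and spirits → 9% → €1.0539
Laundry detergent €11.54: general merchandise → 6% → €0.6924
Subtotal = €212.91; unrounded tax = €13.57155 → €13.57; total due = €226.48

€226.48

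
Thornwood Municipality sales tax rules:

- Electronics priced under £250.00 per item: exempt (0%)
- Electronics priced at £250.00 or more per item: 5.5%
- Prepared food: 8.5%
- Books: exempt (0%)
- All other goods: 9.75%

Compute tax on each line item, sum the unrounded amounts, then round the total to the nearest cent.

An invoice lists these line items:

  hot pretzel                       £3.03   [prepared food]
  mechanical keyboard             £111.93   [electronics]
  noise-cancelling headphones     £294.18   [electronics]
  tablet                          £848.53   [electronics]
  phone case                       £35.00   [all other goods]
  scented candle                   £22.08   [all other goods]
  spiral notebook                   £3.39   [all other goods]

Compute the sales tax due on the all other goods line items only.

£5.90

Phone case £35.00: all other goods → 9.75% → £3.4125
Scented candle £22.08: all other goods → 9.75% → £2.1528
Spiral notebook £3.39: all other goods → 9.75% → £0.330525
Tax on all other goods: unrounded sum = £5.895825 → £5.90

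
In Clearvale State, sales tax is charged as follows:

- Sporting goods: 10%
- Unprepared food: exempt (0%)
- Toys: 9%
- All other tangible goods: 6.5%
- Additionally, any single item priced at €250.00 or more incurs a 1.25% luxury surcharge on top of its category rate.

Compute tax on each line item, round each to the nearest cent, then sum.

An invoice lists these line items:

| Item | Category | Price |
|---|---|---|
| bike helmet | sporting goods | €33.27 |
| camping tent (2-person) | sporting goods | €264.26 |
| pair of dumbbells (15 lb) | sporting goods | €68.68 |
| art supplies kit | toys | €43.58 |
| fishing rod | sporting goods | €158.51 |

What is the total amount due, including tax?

€628.00

Bike helmet €33.27: sporting goods → 10% → €3.33
Camping tent (2-person) €264.26: sporting goods → 10% + 1.25% surcharge = 11.25% → €29.73
Pair of dumbbells (15 lb) €68.68: sporting goods → 10% → €6.87
Art supplies kit €43.58: toys → 9% → €3.92
Fishing rod €158.51: sporting goods → 10% → €15.85
Subtotal = €568.30; tax = €59.70; total due = €628.00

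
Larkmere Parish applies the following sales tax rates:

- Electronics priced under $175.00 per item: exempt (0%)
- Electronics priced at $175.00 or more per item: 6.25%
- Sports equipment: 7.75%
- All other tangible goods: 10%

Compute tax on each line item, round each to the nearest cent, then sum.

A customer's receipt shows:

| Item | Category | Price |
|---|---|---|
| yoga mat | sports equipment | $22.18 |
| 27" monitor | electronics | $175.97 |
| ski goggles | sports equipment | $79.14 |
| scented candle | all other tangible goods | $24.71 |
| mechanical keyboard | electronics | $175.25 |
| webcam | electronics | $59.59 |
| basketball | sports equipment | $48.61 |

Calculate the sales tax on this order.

Yoga mat $22.18: sports equipment → 7.75% → $1.72
27" monitor $175.97: electronics, $175.00 or more → 6.25% → $11.00
Ski goggles $79.14: sports equipment → 7.75% → $6.13
Scented candle $24.71: all other tangible goods → 10% → $2.47
Mechanical keyboard $175.25: electronics, $175.00 or more → 6.25% → $10.95
Webcam $59.59: electronics, under $175.00 → 0% → $0.00
Basketball $48.61: sports equipment → 7.75% → $3.77
Total tax = $1.72 + $11.00 + $6.13 + $2.47 + $10.95 + $3.77 = $36.04

$36.04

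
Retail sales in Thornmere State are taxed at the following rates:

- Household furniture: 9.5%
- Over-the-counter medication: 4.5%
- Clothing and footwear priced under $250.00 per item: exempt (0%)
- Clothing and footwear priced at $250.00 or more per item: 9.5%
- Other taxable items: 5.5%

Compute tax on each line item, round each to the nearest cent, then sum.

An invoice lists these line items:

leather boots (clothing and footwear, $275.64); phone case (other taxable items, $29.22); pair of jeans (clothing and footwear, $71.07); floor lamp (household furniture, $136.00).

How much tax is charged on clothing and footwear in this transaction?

Leather boots $275.64: clothing and footwear, $250.00 or more → 9.5% → $26.19
Pair of jeans $71.07: clothing and footwear, under $250.00 → 0% → $0.00
Tax on clothing and footwear = $26.19 + $0.00 = $26.19

$26.19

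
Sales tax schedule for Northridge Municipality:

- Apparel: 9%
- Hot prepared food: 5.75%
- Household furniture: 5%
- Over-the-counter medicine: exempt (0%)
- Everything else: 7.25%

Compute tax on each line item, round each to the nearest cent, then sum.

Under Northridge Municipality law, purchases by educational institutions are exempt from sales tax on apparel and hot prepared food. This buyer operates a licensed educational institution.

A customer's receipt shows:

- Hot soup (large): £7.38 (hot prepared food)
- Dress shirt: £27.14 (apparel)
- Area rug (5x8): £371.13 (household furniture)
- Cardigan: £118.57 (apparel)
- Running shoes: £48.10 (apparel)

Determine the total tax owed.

Hot soup (large) £7.38: hot prepared food, buyer-exempt → 0% → £0.00
Dress shirt £27.14: apparel, buyer-exempt → 0% → £0.00
Area rug (5x8) £371.13: household furniture → 5% → £18.56
Cardigan £118.57: apparel, buyer-exempt → 0% → £0.00
Running shoes £48.10: apparel, buyer-exempt → 0% → £0.00
Total tax = £18.56

£18.56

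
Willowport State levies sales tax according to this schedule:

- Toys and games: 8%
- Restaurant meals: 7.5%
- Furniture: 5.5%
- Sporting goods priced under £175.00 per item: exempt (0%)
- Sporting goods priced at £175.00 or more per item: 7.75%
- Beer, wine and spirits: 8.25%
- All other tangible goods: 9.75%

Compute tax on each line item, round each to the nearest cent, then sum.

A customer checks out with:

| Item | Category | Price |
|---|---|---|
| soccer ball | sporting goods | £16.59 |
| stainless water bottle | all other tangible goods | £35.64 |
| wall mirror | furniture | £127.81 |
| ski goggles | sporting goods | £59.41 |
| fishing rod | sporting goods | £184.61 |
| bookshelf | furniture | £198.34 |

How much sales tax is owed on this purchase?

Soccer ball £16.59: sporting goods, under £175.00 → 0% → £0.00
Stainless water bottle £35.64: all other tangible goods → 9.75% → £3.47
Wall mirror £127.81: furniture → 5.5% → £7.03
Ski goggles £59.41: sporting goods, under £175.00 → 0% → £0.00
Fishing rod £184.61: sporting goods, £175.00 or more → 7.75% → £14.31
Bookshelf £198.34: furniture → 5.5% → £10.91
Total tax = £3.47 + £7.03 + £14.31 + £10.91 = £35.72

£35.72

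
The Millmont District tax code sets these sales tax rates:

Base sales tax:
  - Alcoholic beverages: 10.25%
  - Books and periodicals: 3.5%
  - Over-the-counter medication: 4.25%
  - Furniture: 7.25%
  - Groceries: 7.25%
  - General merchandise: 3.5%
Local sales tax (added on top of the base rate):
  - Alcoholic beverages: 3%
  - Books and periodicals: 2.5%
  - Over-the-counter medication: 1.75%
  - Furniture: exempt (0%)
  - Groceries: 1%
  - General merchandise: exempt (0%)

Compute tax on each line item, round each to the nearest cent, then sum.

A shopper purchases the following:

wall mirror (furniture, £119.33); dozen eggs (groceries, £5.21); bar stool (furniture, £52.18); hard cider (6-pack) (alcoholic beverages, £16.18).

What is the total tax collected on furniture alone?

£12.43

Wall mirror £119.33: furniture → 7.25% + 0% local = 7.25% → £8.65
Bar stool £52.18: furniture → 7.25% + 0% local = 7.25% → £3.78
Tax on furniture = £8.65 + £3.78 = £12.43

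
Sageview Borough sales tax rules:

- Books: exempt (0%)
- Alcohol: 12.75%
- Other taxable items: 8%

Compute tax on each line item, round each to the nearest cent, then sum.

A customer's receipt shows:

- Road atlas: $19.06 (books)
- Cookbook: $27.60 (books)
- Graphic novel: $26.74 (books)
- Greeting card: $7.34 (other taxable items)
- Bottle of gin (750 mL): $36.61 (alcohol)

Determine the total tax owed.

$5.26

Road atlas $19.06: books → 0% → $0.00
Cookbook $27.60: books → 0% → $0.00
Graphic novel $26.74: books → 0% → $0.00
Greeting card $7.34: other taxable items → 8% → $0.59
Bottle of gin (750 mL) $36.61: alcohol → 12.75% → $4.67
Total tax = $0.59 + $4.67 = $5.26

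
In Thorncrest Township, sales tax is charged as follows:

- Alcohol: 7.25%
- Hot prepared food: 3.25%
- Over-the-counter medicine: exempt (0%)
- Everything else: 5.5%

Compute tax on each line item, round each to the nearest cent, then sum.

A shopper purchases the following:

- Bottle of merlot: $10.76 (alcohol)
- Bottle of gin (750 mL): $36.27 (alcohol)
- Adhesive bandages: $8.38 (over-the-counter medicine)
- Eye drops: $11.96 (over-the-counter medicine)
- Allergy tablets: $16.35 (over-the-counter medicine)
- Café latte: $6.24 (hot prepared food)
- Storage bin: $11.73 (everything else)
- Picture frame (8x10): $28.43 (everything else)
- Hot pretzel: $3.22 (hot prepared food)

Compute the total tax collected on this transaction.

$5.92

Bottle of merlot $10.76: alcohol → 7.25% → $0.78
Bottle of gin (750 mL) $36.27: alcohol → 7.25% → $2.63
Adhesive bandages $8.38: over-the-counter medicine → 0% → $0.00
Eye drops $11.96: over-the-counter medicine → 0% → $0.00
Allergy tablets $16.35: over-the-counter medicine → 0% → $0.00
Café latte $6.24: hot prepared food → 3.25% → $0.20
Storage bin $11.73: everything else → 5.5% → $0.65
Picture frame (8x10) $28.43: everything else → 5.5% → $1.56
Hot pretzel $3.22: hot prepared food → 3.25% → $0.10
Total tax = $0.78 + $2.63 + $0.20 + $0.65 + $1.56 + $0.10 = $5.92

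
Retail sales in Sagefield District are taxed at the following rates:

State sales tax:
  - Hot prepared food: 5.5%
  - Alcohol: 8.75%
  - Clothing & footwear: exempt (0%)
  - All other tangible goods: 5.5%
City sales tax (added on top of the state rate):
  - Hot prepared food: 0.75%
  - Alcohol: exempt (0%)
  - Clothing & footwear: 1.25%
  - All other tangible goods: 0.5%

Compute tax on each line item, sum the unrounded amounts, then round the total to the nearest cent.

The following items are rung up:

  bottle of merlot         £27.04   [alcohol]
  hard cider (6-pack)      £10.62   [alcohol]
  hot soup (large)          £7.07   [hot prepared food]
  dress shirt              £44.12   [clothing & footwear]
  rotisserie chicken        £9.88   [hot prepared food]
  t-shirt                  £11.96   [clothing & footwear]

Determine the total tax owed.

Bottle of merlot £27.04: alcohol → 8.75% + 0% city = 8.75% → £2.366
Hard cider (6-pack) £10.62: alcohol → 8.75% + 0% city = 8.75% → £0.92925
Hot soup (large) £7.07: hot prepared food → 5.5% + 0.75% city = 6.25% → £0.441875
Dress shirt £44.12: clothing & footwear → 0% + 1.25% city = 1.25% → £0.5515
Rotisserie chicken £9.88: hot prepared food → 5.5% + 0.75% city = 6.25% → £0.6175
T-shirt £11.96: clothing & footwear → 0% + 1.25% city = 1.25% → £0.1495
Unrounded tax sum = £5.055625 → £5.06

£5.06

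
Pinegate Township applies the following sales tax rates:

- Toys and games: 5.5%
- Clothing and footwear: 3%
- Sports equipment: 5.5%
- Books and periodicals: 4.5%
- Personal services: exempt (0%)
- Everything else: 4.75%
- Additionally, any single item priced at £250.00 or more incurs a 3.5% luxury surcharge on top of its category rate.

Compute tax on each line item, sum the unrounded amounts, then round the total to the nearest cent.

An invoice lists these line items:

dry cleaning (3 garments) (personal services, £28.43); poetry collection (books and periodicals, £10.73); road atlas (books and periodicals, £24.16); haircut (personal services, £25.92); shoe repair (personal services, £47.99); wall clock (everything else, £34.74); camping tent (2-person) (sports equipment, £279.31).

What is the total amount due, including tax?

£479.64

Dry cleaning (3 garments) £28.43: personal services → 0% → £0.00
Poetry collection £10.73: books and periodicals → 4.5% → £0.48285
Road atlas £24.16: books and periodicals → 4.5% → £1.0872
Haircut £25.92: personal services → 0% → £0.00
Shoe repair £47.99: personal services → 0% → £0.00
Wall clock £34.74: everything else → 4.75% → £1.65015
Camping tent (2-person) £279.31: sports equipment → 5.5% + 3.5% surcharge = 9% → £25.1379
Subtotal = £451.28; unrounded tax = £28.3581 → £28.36; total due = £479.64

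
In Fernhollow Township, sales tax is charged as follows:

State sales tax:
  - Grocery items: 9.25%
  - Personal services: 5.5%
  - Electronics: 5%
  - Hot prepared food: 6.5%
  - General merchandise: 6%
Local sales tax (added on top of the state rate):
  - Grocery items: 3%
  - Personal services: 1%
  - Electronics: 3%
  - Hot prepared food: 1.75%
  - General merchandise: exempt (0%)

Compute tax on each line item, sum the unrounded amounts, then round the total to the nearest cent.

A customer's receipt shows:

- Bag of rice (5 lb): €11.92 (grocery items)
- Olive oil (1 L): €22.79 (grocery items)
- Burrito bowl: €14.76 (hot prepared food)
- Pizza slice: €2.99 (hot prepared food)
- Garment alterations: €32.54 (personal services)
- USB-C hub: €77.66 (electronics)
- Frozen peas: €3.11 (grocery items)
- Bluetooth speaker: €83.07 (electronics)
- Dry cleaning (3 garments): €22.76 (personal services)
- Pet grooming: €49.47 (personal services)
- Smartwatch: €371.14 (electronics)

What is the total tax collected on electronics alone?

USB-C hub €77.66: electronics → 5% + 3% local = 8% → €6.2128
Bluetooth speaker €83.07: electronics → 5% + 3% local = 8% → €6.6456
Smartwatch €371.14: electronics → 5% + 3% local = 8% → €29.6912
Tax on electronics: unrounded sum = €42.5496 → €42.55

€42.55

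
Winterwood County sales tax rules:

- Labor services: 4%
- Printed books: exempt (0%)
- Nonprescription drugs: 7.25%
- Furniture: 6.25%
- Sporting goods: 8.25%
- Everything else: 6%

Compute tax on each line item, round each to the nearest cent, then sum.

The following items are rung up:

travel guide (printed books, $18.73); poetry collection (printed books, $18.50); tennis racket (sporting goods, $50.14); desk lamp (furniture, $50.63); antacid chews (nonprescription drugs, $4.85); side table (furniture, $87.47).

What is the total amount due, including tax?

Travel guide $18.73: printed books → 0% → $0.00
Poetry collection $18.50: printed books → 0% → $0.00
Tennis racket $50.14: sporting goods → 8.25% → $4.14
Desk lamp $50.63: furniture → 6.25% → $3.16
Antacid chews $4.85: nonprescription drugs → 7.25% → $0.35
Side table $87.47: furniture → 6.25% → $5.47
Subtotal = $230.32; tax = $13.12; total due = $243.44

$243.44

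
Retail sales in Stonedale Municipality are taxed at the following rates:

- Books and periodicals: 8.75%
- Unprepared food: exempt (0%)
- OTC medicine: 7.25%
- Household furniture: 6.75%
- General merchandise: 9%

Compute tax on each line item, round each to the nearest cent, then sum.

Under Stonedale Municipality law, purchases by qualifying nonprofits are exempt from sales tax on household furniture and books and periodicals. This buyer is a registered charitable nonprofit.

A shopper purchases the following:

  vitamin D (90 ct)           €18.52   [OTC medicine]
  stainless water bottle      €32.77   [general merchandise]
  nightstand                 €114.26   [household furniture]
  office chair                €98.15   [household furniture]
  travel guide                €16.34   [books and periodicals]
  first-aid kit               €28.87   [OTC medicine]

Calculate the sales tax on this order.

€6.38

Vitamin D (90 ct) €18.52: OTC medicine → 7.25% → €1.34
Stainless water bottle €32.77: general merchandise → 9% → €2.95
Nightstand €114.26: household furniture, buyer-exempt → 0% → €0.00
Office chair €98.15: household furniture, buyer-exempt → 0% → €0.00
Travel guide €16.34: books and periodicals, buyer-exempt → 0% → €0.00
First-aid kit €28.87: OTC medicine → 7.25% → €2.09
Total tax = €1.34 + €2.95 + €2.09 = €6.38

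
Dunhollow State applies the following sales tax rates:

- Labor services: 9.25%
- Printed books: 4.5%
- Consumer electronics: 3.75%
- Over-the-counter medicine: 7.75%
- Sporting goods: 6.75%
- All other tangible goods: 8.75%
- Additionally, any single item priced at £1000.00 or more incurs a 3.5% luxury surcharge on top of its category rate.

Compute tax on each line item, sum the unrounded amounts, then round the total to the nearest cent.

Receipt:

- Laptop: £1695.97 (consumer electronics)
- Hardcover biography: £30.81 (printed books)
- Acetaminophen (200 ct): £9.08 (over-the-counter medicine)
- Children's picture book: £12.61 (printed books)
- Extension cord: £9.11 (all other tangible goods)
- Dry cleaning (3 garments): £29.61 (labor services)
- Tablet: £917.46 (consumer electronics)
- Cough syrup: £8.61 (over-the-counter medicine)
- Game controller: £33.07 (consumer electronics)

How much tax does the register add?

Laptop £1695.97: consumer electronics → 3.75% + 3.5% surcharge = 7.25% → £122.957825
Hardcover biography £30.81: printed books → 4.5% → £1.38645
Acetaminophen (200 ct) £9.08: over-the-counter medicine → 7.75% → £0.7037
Children's picture book £12.61: printed books → 4.5% → £0.56745
Extension cord £9.11: all other tangible goods → 8.75% → £0.797125
Dry cleaning (3 garments) £29.61: labor services → 9.25% → £2.738925
Tablet £917.46: consumer electronics → 3.75% → £34.40475
Cough syrup £8.61: over-the-counter medicine → 7.75% → £0.667275
Game controller £33.07: consumer electronics → 3.75% → £1.240125
Unrounded tax sum = £165.463625 → £165.46

£165.46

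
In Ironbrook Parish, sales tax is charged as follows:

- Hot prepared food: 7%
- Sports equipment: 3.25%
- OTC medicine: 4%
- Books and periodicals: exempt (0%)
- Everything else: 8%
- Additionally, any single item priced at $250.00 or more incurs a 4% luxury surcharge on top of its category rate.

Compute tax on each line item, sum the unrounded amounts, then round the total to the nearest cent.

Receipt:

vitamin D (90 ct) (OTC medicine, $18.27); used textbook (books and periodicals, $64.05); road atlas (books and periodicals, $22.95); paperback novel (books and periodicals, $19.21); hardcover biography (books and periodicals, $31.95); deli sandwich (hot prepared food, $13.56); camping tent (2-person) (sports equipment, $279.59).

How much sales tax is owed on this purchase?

Vitamin D (90 ct) $18.27: OTC medicine → 4% → $0.7308
Used textbook $64.05: books and periodicals → 0% → $0.00
Road atlas $22.95: books and periodicals → 0% → $0.00
Paperback novel $19.21: books and periodicals → 0% → $0.00
Hardcover biography $31.95: books and periodicals → 0% → $0.00
Deli sandwich $13.56: hot prepared food → 7% → $0.9492
Camping tent (2-person) $279.59: sports equipment → 3.25% + 4% surcharge = 7.25% → $20.270275
Unrounded tax sum = $21.950275 → $21.95

$21.95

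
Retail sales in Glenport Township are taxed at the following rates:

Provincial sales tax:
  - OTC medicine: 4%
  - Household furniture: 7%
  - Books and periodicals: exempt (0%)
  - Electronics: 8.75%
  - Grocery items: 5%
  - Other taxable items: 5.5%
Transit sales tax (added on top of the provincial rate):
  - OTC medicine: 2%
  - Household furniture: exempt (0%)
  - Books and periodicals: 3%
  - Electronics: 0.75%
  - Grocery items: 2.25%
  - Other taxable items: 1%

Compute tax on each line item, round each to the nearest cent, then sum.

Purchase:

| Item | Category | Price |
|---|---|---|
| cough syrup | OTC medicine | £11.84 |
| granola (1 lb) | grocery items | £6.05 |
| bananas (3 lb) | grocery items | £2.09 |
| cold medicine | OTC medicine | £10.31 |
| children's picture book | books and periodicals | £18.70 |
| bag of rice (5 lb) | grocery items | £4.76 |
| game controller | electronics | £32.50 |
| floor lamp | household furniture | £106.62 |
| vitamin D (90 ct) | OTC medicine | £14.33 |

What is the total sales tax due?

Cough syrup £11.84: OTC medicine → 4% + 2% transit = 6% → £0.71
Granola (1 lb) £6.05: grocery items → 5% + 2.25% transit = 7.25% → £0.44
Bananas (3 lb) £2.09: grocery items → 5% + 2.25% transit = 7.25% → £0.15
Cold medicine £10.31: OTC medicine → 4% + 2% transit = 6% → £0.62
Children's picture book £18.70: books and periodicals → 0% + 3% transit = 3% → £0.56
Bag of rice (5 lb) £4.76: grocery items → 5% + 2.25% transit = 7.25% → £0.35
Game controller £32.50: electronics → 8.75% + 0.75% transit = 9.5% → £3.09
Floor lamp £106.62: household furniture → 7% + 0% transit = 7% → £7.46
Vitamin D (90 ct) £14.33: OTC medicine → 4% + 2% transit = 6% → £0.86
Total tax = £0.71 + £0.44 + £0.15 + £0.62 + £0.56 + £0.35 + £3.09 + £7.46 + £0.86 = £14.24

£14.24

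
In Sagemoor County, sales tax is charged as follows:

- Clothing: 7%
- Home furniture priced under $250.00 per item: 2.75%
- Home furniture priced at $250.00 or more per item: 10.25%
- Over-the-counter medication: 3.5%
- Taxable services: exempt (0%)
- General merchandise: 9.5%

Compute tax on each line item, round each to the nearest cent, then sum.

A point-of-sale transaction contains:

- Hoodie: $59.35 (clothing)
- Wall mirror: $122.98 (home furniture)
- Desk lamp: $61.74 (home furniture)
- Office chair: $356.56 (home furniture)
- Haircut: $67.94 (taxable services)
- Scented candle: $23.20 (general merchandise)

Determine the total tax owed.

$47.98

Hoodie $59.35: clothing → 7% → $4.15
Wall mirror $122.98: home furniture, under $250.00 → 2.75% → $3.38
Desk lamp $61.74: home furniture, under $250.00 → 2.75% → $1.70
Office chair $356.56: home furniture, $250.00 or more → 10.25% → $36.55
Haircut $67.94: taxable services → 0% → $0.00
Scented candle $23.20: general merchandise → 9.5% → $2.20
Total tax = $4.15 + $3.38 + $1.70 + $36.55 + $2.20 = $47.98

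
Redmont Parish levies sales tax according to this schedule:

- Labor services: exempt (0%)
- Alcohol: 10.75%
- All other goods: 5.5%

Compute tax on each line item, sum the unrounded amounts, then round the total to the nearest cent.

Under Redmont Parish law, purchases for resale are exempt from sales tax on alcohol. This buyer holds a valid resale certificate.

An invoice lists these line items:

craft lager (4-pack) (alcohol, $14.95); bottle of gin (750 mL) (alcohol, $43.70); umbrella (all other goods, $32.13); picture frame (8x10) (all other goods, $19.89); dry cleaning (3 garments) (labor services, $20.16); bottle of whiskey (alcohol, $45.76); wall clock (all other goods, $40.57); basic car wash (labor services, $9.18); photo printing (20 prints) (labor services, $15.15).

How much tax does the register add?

Craft lager (4-pack) $14.95: alcohol, buyer-exempt → 0% → $0.00
Bottle of gin (750 mL) $43.70: alcohol, buyer-exempt → 0% → $0.00
Umbrella $32.13: all other goods → 5.5% → $1.76715
Picture frame (8x10) $19.89: all other goods → 5.5% → $1.09395
Dry cleaning (3 garments) $20.16: labor services → 0% → $0.00
Bottle of whiskey $45.76: alcohol, buyer-exempt → 0% → $0.00
Wall clock $40.57: all other goods → 5.5% → $2.23135
Basic car wash $9.18: labor services → 0% → $0.00
Photo printing (20 prints) $15.15: labor services → 0% → $0.00
Unrounded tax sum = $5.09245 → $5.09

$5.09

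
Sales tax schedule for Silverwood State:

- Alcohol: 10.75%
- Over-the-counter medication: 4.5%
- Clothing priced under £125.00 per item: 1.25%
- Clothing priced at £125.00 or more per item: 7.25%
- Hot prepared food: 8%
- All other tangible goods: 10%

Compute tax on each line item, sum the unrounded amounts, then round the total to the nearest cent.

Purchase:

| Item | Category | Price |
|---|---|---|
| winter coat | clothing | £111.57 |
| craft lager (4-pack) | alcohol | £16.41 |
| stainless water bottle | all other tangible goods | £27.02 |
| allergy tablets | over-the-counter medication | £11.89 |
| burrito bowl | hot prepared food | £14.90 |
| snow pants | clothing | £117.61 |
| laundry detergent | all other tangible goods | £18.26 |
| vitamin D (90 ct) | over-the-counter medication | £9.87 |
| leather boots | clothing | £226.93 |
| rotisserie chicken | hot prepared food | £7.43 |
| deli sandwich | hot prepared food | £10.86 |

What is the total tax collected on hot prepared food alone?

Burrito bowl £14.90: hot prepared food → 8% → £1.192
Rotisserie chicken £7.43: hot prepared food → 8% → £0.5944
Deli sandwich £10.86: hot prepared food → 8% → £0.8688
Tax on hot prepared food: unrounded sum = £2.6552 → £2.66

£2.66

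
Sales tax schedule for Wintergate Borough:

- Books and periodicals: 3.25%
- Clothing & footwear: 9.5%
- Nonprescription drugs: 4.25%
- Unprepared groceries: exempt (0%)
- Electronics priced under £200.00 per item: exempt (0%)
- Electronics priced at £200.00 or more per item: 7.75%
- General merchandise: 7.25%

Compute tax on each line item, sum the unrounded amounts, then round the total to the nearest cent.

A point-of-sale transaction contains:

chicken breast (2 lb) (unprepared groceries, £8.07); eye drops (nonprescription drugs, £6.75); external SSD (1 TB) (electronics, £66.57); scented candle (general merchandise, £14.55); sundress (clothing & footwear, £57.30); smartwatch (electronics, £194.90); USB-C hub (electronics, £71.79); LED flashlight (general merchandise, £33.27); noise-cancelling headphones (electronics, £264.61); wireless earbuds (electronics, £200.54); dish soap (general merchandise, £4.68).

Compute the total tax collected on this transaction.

Chicken breast (2 lb) £8.07: unprepared groceries → 0% → £0.00
Eye drops £6.75: nonprescription drugs → 4.25% → £0.286875
External SSD (1 TB) £66.57: electronics, under £200.00 → 0% → £0.00
Scented candle £14.55: general merchandise → 7.25% → £1.054875
Sundress £57.30: clothing & footwear → 9.5% → £5.4435
Smartwatch £194.90: electronics, under £200.00 → 0% → £0.00
USB-C hub £71.79: electronics, under £200.00 → 0% → £0.00
LED flashlight £33.27: general merchandise → 7.25% → £2.412075
Noise-cancelling headphones £264.61: electronics, £200.00 or more → 7.75% → £20.507275
Wireless earbuds £200.54: electronics, £200.00 or more → 7.75% → £15.54185
Dish soap £4.68: general merchandise → 7.25% → £0.3393
Unrounded tax sum = £45.58575 → £45.59

£45.59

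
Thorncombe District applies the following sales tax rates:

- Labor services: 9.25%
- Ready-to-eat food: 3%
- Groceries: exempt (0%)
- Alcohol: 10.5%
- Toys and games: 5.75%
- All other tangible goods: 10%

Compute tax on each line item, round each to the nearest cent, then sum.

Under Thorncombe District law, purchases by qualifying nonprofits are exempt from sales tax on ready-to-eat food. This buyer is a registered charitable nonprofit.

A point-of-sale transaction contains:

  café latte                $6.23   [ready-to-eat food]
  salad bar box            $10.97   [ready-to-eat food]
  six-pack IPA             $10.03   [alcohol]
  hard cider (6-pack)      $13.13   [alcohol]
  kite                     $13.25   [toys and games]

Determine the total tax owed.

$3.19

Café latte $6.23: ready-to-eat food, buyer-exempt → 0% → $0.00
Salad bar box $10.97: ready-to-eat food, buyer-exempt → 0% → $0.00
Six-pack IPA $10.03: alcohol → 10.5% → $1.05
Hard cider (6-pack) $13.13: alcohol → 10.5% → $1.38
Kite $13.25: toys and games → 5.75% → $0.76
Total tax = $1.05 + $1.38 + $0.76 = $3.19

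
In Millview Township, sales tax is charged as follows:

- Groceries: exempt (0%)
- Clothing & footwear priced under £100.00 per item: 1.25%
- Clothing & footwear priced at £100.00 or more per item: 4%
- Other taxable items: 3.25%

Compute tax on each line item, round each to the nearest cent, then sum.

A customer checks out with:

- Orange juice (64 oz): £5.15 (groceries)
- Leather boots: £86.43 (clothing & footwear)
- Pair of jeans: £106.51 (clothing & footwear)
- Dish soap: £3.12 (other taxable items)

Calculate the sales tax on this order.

Orange juice (64 oz) £5.15: groceries → 0% → £0.00
Leather boots £86.43: clothing & footwear, under £100.00 → 1.25% → £1.08
Pair of jeans £106.51: clothing & footwear, £100.00 or more → 4% → £4.26
Dish soap £3.12: other taxable items → 3.25% → £0.10
Total tax = £1.08 + £4.26 + £0.10 = £5.44

£5.44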